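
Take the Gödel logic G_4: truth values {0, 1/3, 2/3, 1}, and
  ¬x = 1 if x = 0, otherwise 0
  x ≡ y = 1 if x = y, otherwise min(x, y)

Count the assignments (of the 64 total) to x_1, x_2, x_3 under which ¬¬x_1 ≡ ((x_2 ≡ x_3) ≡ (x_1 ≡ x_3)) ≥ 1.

32

value 1: 32 assignments (counts)
value 2/3: 4 assignments
value 1/3: 12 assignments
value 0: 16 assignments
So 32 of the 64 assignments meet the threshold.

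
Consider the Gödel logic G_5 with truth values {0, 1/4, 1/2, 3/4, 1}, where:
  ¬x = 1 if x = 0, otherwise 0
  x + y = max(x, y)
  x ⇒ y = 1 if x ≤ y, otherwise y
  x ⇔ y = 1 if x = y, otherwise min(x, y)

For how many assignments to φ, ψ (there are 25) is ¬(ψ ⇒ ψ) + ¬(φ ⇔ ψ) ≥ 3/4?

value 1: 8 assignments (counts)
value 0: 17 assignments
So 8 of the 25 assignments meet the threshold.

8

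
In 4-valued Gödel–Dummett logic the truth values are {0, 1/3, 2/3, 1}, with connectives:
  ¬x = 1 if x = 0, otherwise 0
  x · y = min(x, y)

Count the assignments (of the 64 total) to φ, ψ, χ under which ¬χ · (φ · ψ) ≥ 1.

value 1: 1 assignment (counts)
value 2/3: 3 assignments
value 1/3: 5 assignments
value 0: 55 assignments
So 1 of the 64 assignments meets the threshold.

1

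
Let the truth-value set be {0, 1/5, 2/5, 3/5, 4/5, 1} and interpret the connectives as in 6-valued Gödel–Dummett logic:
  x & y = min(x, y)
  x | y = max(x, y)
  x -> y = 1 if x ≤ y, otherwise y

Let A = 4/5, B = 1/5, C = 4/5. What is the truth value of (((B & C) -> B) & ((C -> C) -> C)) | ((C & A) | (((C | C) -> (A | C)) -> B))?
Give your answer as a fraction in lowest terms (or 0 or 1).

B & C = 1/5 & 4/5 = 1/5
(B & C) -> B = 1/5 -> 1/5 = 1
C -> C = 4/5 -> 4/5 = 1
(C -> C) -> C = 1 -> 4/5 = 4/5
((B & C) -> B) & ((C -> C) -> C) = 1 & 4/5 = 4/5
C & A = 4/5 & 4/5 = 4/5
C | C = 4/5 | 4/5 = 4/5
A | C = 4/5 | 4/5 = 4/5
(C | C) -> (A | C) = 4/5 -> 4/5 = 1
((C | C) -> (A | C)) -> B = 1 -> 1/5 = 1/5
(C & A) | (((C | C) -> (A | C)) -> B) = 4/5 | 1/5 = 4/5
(((B & C) -> B) & ((C -> C) -> C)) | ((C & A) | (((C | C) -> (A | C)) -> B)) = 4/5 | 4/5 = 4/5

4/5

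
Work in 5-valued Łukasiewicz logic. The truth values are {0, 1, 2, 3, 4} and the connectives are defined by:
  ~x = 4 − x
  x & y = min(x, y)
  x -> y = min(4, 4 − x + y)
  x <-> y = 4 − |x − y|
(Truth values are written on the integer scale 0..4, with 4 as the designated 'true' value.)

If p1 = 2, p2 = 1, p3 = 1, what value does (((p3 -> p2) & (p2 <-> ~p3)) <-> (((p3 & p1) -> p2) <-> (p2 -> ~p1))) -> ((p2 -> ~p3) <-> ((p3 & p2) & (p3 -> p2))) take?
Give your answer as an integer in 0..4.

p3 -> p2 = 1 -> 1 = 4
~p3 = ~1 = 3
p2 <-> ~p3 = 1 <-> 3 = 2
(p3 -> p2) & (p2 <-> ~p3) = 4 & 2 = 2
p3 & p1 = 1 & 2 = 1
(p3 & p1) -> p2 = 1 -> 1 = 4
~p1 = ~2 = 2
p2 -> ~p1 = 1 -> 2 = 4
((p3 & p1) -> p2) <-> (p2 -> ~p1) = 4 <-> 4 = 4
((p3 -> p2) & (p2 <-> ~p3)) <-> (((p3 & p1) -> p2) <-> (p2 -> ~p1)) = 2 <-> 4 = 2
~p3 = ~1 = 3
p2 -> ~p3 = 1 -> 3 = 4
p3 & p2 = 1 & 1 = 1
p3 -> p2 = 1 -> 1 = 4
(p3 & p2) & (p3 -> p2) = 1 & 4 = 1
(p2 -> ~p3) <-> ((p3 & p2) & (p3 -> p2)) = 4 <-> 1 = 1
(((p3 -> p2) & (p2 <-> ~p3)) <-> (((p3 & p1) -> p2) <-> (p2 -> ~p1))) -> ((p2 -> ~p3) <-> ((p3 & p2) & (p3 -> p2))) = 2 -> 1 = 3

3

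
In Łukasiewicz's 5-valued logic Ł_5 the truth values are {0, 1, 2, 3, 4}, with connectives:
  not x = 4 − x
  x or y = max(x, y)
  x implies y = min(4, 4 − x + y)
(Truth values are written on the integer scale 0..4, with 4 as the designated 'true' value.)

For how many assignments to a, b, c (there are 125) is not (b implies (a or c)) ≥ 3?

5

value 4: 1 assignment (counts)
value 3: 4 assignments (counts)
value 2: 9 assignments
value 1: 16 assignments
value 0: 95 assignments
So 5 of the 125 assignments meet the threshold.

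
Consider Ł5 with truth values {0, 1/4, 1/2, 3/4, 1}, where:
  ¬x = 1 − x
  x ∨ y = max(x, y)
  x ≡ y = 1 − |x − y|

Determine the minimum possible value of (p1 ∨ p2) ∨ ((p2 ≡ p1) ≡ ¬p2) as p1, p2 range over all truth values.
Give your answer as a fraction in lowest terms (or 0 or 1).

Take p1 = 1/2, p2 = 0:
p1 ∨ p2 = 1/2 ∨ 0 = 1/2
p2 ≡ p1 = 0 ≡ 1/2 = 1/2
¬p2 = ¬0 = 1
(p2 ≡ p1) ≡ ¬p2 = 1/2 ≡ 1 = 1/2
(p1 ∨ p2) ∨ ((p2 ≡ p1) ≡ ¬p2) = 1/2 ∨ 1/2 = 1/2
No assignment yields a value below 1/2, so this is the minimum.

1/2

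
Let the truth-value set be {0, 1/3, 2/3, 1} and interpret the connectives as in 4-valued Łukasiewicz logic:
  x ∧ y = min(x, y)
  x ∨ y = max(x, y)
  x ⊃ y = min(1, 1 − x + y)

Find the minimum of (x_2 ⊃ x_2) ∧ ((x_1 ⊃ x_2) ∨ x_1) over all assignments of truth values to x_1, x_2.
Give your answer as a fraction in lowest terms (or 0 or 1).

Take x_1 = 1/3, x_2 = 0:
x_2 ⊃ x_2 = 0 ⊃ 0 = 1
x_1 ⊃ x_2 = 1/3 ⊃ 0 = 2/3
(x_1 ⊃ x_2) ∨ x_1 = 2/3 ∨ 1/3 = 2/3
(x_2 ⊃ x_2) ∧ ((x_1 ⊃ x_2) ∨ x_1) = 1 ∧ 2/3 = 2/3
No assignment yields a value below 2/3, so this is the minimum.

2/3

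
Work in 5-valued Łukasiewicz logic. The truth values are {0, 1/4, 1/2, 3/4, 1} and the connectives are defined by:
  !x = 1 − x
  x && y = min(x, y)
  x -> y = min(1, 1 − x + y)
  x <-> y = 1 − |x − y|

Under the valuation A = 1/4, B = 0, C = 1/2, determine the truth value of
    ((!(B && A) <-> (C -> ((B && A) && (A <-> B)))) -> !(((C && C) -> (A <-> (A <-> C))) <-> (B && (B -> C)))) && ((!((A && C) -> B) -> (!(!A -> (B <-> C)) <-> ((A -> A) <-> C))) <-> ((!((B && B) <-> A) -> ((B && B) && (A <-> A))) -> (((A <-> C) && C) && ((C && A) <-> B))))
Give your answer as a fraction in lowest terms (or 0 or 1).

3/4

B && A = 0 && 1/4 = 0
!(B && A) = !0 = 1
B && A = 0 && 1/4 = 0
A <-> B = 1/4 <-> 0 = 3/4
(B && A) && (A <-> B) = 0 && 3/4 = 0
C -> ((B && A) && (A <-> B)) = 1/2 -> 0 = 1/2
!(B && A) <-> (C -> ((B && A) && (A <-> B))) = 1 <-> 1/2 = 1/2
C && C = 1/2 && 1/2 = 1/2
A <-> C = 1/4 <-> 1/2 = 3/4
A <-> (A <-> C) = 1/4 <-> 3/4 = 1/2
(C && C) -> (A <-> (A <-> C)) = 1/2 -> 1/2 = 1
B -> C = 0 -> 1/2 = 1
B && (B -> C) = 0 && 1 = 0
((C && C) -> (A <-> (A <-> C))) <-> (B && (B -> C)) = 1 <-> 0 = 0
!(((C && C) -> (A <-> (A <-> C))) <-> (B && (B -> C))) = !0 = 1
(!(B && A) <-> (C -> ((B && A) && (A <-> B)))) -> !(((C && C) -> (A <-> (A <-> C))) <-> (B && (B -> C))) = 1/2 -> 1 = 1
A && C = 1/4 && 1/2 = 1/4
(A && C) -> B = 1/4 -> 0 = 3/4
!((A && C) -> B) = !3/4 = 1/4
!A = !1/4 = 3/4
B <-> C = 0 <-> 1/2 = 1/2
!A -> (B <-> C) = 3/4 -> 1/2 = 3/4
!(!A -> (B <-> C)) = !3/4 = 1/4
A -> A = 1/4 -> 1/4 = 1
(A -> A) <-> C = 1 <-> 1/2 = 1/2
!(!A -> (B <-> C)) <-> ((A -> A) <-> C) = 1/4 <-> 1/2 = 3/4
!((A && C) -> B) -> (!(!A -> (B <-> C)) <-> ((A -> A) <-> C)) = 1/4 -> 3/4 = 1
B && B = 0 && 0 = 0
(B && B) <-> A = 0 <-> 1/4 = 3/4
!((B && B) <-> A) = !3/4 = 1/4
B && B = 0 && 0 = 0
A <-> A = 1/4 <-> 1/4 = 1
(B && B) && (A <-> A) = 0 && 1 = 0
!((B && B) <-> A) -> ((B && B) && (A <-> A)) = 1/4 -> 0 = 3/4
A <-> C = 1/4 <-> 1/2 = 3/4
(A <-> C) && C = 3/4 && 1/2 = 1/2
C && A = 1/2 && 1/4 = 1/4
(C && A) <-> B = 1/4 <-> 0 = 3/4
((A <-> C) && C) && ((C && A) <-> B) = 1/2 && 3/4 = 1/2
(!((B && B) <-> A) -> ((B && B) && (A <-> A))) -> (((A <-> C) && C) && ((C && A) <-> B)) = 3/4 -> 1/2 = 3/4
(!((A && C) -> B) -> (!(!A -> (B <-> C)) <-> ((A -> A) <-> C))) <-> ((!((B && B) <-> A) -> ((B && B) && (A <-> A))) -> (((A <-> C) && C) && ((C && A) <-> B))) = 1 <-> 3/4 = 3/4
((!(B && A) <-> (C -> ((B && A) && (A <-> B)))) -> !(((C && C) -> (A <-> (A <-> C))) <-> (B && (B -> C)))) && ((!((A && C) -> B) -> (!(!A -> (B <-> C)) <-> ((A -> A) <-> C))) <-> ((!((B && B) <-> A) -> ((B && B) && (A <-> A))) -> (((A <-> C) && C) && ((C && A) <-> B)))) = 1 && 3/4 = 3/4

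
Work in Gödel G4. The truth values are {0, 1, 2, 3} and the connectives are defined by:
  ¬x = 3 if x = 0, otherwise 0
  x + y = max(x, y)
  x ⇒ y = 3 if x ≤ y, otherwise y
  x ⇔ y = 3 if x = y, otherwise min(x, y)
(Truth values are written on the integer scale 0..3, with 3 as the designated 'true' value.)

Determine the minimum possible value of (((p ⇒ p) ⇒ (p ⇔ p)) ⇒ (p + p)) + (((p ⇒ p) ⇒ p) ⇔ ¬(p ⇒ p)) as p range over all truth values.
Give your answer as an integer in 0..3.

Take p = 1:
p ⇒ p = 1 ⇒ 1 = 3
p ⇔ p = 1 ⇔ 1 = 3
(p ⇒ p) ⇒ (p ⇔ p) = 3 ⇒ 3 = 3
p + p = 1 + 1 = 1
((p ⇒ p) ⇒ (p ⇔ p)) ⇒ (p + p) = 3 ⇒ 1 = 1
p ⇒ p = 1 ⇒ 1 = 3
(p ⇒ p) ⇒ p = 3 ⇒ 1 = 1
p ⇒ p = 1 ⇒ 1 = 3
¬(p ⇒ p) = ¬3 = 0
((p ⇒ p) ⇒ p) ⇔ ¬(p ⇒ p) = 1 ⇔ 0 = 0
(((p ⇒ p) ⇒ (p ⇔ p)) ⇒ (p + p)) + (((p ⇒ p) ⇒ p) ⇔ ¬(p ⇒ p)) = 1 + 0 = 1
No assignment yields a value below 1, so this is the minimum.

1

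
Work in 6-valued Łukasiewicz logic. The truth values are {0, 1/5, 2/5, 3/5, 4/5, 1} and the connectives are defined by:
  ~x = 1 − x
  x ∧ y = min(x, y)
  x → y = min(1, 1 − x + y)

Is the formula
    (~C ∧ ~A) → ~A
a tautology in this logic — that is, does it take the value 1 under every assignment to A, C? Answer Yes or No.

Yes

At A = 3/5, C = 1, for instance:
~C = ~1 = 0
~A = ~3/5 = 2/5
~C ∧ ~A = 0 ∧ 2/5 = 0
(~C ∧ ~A) → ~A = 0 → 2/5 = 1
and checking the remaining 35 assignments likewise gives ≥ 1 in every case.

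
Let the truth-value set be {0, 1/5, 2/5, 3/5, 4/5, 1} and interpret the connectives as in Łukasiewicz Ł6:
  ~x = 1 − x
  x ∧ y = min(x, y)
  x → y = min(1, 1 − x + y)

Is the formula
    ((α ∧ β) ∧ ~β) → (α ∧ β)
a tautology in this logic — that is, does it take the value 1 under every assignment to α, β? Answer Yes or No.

Yes

At α = 1/5, β = 4/5, for instance:
α ∧ β = 1/5 ∧ 4/5 = 1/5
~β = ~4/5 = 1/5
(α ∧ β) ∧ ~β = 1/5 ∧ 1/5 = 1/5
((α ∧ β) ∧ ~β) → (α ∧ β) = 1/5 → 1/5 = 1
and checking the remaining 35 assignments likewise gives ≥ 1 in every case.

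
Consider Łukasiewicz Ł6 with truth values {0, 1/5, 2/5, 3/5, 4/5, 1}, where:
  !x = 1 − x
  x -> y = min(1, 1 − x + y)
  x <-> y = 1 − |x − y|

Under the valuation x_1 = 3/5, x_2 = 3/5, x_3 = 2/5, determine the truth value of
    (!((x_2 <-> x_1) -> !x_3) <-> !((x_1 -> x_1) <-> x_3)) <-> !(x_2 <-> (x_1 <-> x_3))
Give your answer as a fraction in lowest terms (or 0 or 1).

2/5

x_2 <-> x_1 = 3/5 <-> 3/5 = 1
!x_3 = !2/5 = 3/5
(x_2 <-> x_1) -> !x_3 = 1 -> 3/5 = 3/5
!((x_2 <-> x_1) -> !x_3) = !3/5 = 2/5
x_1 -> x_1 = 3/5 -> 3/5 = 1
(x_1 -> x_1) <-> x_3 = 1 <-> 2/5 = 2/5
!((x_1 -> x_1) <-> x_3) = !2/5 = 3/5
!((x_2 <-> x_1) -> !x_3) <-> !((x_1 -> x_1) <-> x_3) = 2/5 <-> 3/5 = 4/5
x_1 <-> x_3 = 3/5 <-> 2/5 = 4/5
x_2 <-> (x_1 <-> x_3) = 3/5 <-> 4/5 = 4/5
!(x_2 <-> (x_1 <-> x_3)) = !4/5 = 1/5
(!((x_2 <-> x_1) -> !x_3) <-> !((x_1 -> x_1) <-> x_3)) <-> !(x_2 <-> (x_1 <-> x_3)) = 4/5 <-> 1/5 = 2/5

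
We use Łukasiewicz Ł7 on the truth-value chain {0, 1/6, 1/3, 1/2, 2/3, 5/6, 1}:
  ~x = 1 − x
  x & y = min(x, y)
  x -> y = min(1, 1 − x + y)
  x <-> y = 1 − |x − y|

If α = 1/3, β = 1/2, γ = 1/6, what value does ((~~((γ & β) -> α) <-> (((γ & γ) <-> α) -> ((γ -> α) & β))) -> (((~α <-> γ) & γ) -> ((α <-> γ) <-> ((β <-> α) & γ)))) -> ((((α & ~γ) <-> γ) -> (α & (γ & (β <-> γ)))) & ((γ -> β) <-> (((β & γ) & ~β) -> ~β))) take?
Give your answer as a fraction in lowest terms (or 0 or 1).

γ & β = 1/6 & 1/2 = 1/6
(γ & β) -> α = 1/6 -> 1/3 = 1
~((γ & β) -> α) = ~1 = 0
~~((γ & β) -> α) = ~0 = 1
γ & γ = 1/6 & 1/6 = 1/6
(γ & γ) <-> α = 1/6 <-> 1/3 = 5/6
γ -> α = 1/6 -> 1/3 = 1
(γ -> α) & β = 1 & 1/2 = 1/2
((γ & γ) <-> α) -> ((γ -> α) & β) = 5/6 -> 1/2 = 2/3
~~((γ & β) -> α) <-> (((γ & γ) <-> α) -> ((γ -> α) & β)) = 1 <-> 2/3 = 2/3
~α = ~1/3 = 2/3
~α <-> γ = 2/3 <-> 1/6 = 1/2
(~α <-> γ) & γ = 1/2 & 1/6 = 1/6
α <-> γ = 1/3 <-> 1/6 = 5/6
β <-> α = 1/2 <-> 1/3 = 5/6
(β <-> α) & γ = 5/6 & 1/6 = 1/6
(α <-> γ) <-> ((β <-> α) & γ) = 5/6 <-> 1/6 = 1/3
((~α <-> γ) & γ) -> ((α <-> γ) <-> ((β <-> α) & γ)) = 1/6 -> 1/3 = 1
(~~((γ & β) -> α) <-> (((γ & γ) <-> α) -> ((γ -> α) & β))) -> (((~α <-> γ) & γ) -> ((α <-> γ) <-> ((β <-> α) & γ))) = 2/3 -> 1 = 1
~γ = ~1/6 = 5/6
α & ~γ = 1/3 & 5/6 = 1/3
(α & ~γ) <-> γ = 1/3 <-> 1/6 = 5/6
β <-> γ = 1/2 <-> 1/6 = 2/3
γ & (β <-> γ) = 1/6 & 2/3 = 1/6
α & (γ & (β <-> γ)) = 1/3 & 1/6 = 1/6
((α & ~γ) <-> γ) -> (α & (γ & (β <-> γ))) = 5/6 -> 1/6 = 1/3
γ -> β = 1/6 -> 1/2 = 1
β & γ = 1/2 & 1/6 = 1/6
~β = ~1/2 = 1/2
(β & γ) & ~β = 1/6 & 1/2 = 1/6
~β = ~1/2 = 1/2
((β & γ) & ~β) -> ~β = 1/6 -> 1/2 = 1
(γ -> β) <-> (((β & γ) & ~β) -> ~β) = 1 <-> 1 = 1
(((α & ~γ) <-> γ) -> (α & (γ & (β <-> γ)))) & ((γ -> β) <-> (((β & γ) & ~β) -> ~β)) = 1/3 & 1 = 1/3
((~~((γ & β) -> α) <-> (((γ & γ) <-> α) -> ((γ -> α) & β))) -> (((~α <-> γ) & γ) -> ((α <-> γ) <-> ((β <-> α) & γ)))) -> ((((α & ~γ) <-> γ) -> (α & (γ & (β <-> γ)))) & ((γ -> β) <-> (((β & γ) & ~β) -> ~β))) = 1 -> 1/3 = 1/3

1/3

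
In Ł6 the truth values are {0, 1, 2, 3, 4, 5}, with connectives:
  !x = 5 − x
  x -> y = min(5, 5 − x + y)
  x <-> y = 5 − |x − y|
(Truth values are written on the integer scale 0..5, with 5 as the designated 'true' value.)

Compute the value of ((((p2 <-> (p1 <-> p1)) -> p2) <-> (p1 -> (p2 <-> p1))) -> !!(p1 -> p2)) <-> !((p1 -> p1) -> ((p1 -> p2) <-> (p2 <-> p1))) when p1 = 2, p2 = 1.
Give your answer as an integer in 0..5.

1

p1 <-> p1 = 2 <-> 2 = 5
p2 <-> (p1 <-> p1) = 1 <-> 5 = 1
(p2 <-> (p1 <-> p1)) -> p2 = 1 -> 1 = 5
p2 <-> p1 = 1 <-> 2 = 4
p1 -> (p2 <-> p1) = 2 -> 4 = 5
((p2 <-> (p1 <-> p1)) -> p2) <-> (p1 -> (p2 <-> p1)) = 5 <-> 5 = 5
p1 -> p2 = 2 -> 1 = 4
!(p1 -> p2) = !4 = 1
!!(p1 -> p2) = !1 = 4
(((p2 <-> (p1 <-> p1)) -> p2) <-> (p1 -> (p2 <-> p1))) -> !!(p1 -> p2) = 5 -> 4 = 4
p1 -> p1 = 2 -> 2 = 5
p1 -> p2 = 2 -> 1 = 4
p2 <-> p1 = 1 <-> 2 = 4
(p1 -> p2) <-> (p2 <-> p1) = 4 <-> 4 = 5
(p1 -> p1) -> ((p1 -> p2) <-> (p2 <-> p1)) = 5 -> 5 = 5
!((p1 -> p1) -> ((p1 -> p2) <-> (p2 <-> p1))) = !5 = 0
((((p2 <-> (p1 <-> p1)) -> p2) <-> (p1 -> (p2 <-> p1))) -> !!(p1 -> p2)) <-> !((p1 -> p1) -> ((p1 -> p2) <-> (p2 <-> p1))) = 4 <-> 0 = 1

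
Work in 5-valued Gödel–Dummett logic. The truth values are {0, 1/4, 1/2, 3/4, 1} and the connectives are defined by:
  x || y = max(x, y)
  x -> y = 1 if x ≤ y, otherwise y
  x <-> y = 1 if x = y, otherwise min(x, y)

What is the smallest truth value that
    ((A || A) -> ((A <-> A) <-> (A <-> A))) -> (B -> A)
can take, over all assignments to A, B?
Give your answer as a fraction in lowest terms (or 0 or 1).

Take A = 0, B = 1/4:
A || A = 0 || 0 = 0
A <-> A = 0 <-> 0 = 1
A <-> A = 0 <-> 0 = 1
(A <-> A) <-> (A <-> A) = 1 <-> 1 = 1
(A || A) -> ((A <-> A) <-> (A <-> A)) = 0 -> 1 = 1
B -> A = 1/4 -> 0 = 0
((A || A) -> ((A <-> A) <-> (A <-> A))) -> (B -> A) = 1 -> 0 = 0
No assignment yields a value below 0, so this is the minimum.

0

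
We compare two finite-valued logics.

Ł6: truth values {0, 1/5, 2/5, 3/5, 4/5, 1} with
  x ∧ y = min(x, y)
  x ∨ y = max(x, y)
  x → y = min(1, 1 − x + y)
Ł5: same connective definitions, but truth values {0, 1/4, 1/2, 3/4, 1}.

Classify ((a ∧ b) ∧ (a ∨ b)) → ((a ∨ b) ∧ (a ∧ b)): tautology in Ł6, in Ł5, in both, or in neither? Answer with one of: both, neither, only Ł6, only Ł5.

both

In Ł6: every assignment gives 1 — tautology.
In Ł5: every assignment gives 1 — tautology.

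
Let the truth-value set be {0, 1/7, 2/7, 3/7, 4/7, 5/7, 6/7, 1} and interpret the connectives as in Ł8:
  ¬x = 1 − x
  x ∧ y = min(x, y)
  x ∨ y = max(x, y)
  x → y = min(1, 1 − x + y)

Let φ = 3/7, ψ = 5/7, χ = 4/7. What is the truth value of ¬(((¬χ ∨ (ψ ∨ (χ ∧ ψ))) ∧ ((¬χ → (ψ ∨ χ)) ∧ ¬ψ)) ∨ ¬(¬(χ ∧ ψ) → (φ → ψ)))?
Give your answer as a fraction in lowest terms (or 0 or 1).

¬χ = ¬4/7 = 3/7
χ ∧ ψ = 4/7 ∧ 5/7 = 4/7
ψ ∨ (χ ∧ ψ) = 5/7 ∨ 4/7 = 5/7
¬χ ∨ (ψ ∨ (χ ∧ ψ)) = 3/7 ∨ 5/7 = 5/7
¬χ = ¬4/7 = 3/7
ψ ∨ χ = 5/7 ∨ 4/7 = 5/7
¬χ → (ψ ∨ χ) = 3/7 → 5/7 = 1
¬ψ = ¬5/7 = 2/7
(¬χ → (ψ ∨ χ)) ∧ ¬ψ = 1 ∧ 2/7 = 2/7
(¬χ ∨ (ψ ∨ (χ ∧ ψ))) ∧ ((¬χ → (ψ ∨ χ)) ∧ ¬ψ) = 5/7 ∧ 2/7 = 2/7
χ ∧ ψ = 4/7 ∧ 5/7 = 4/7
¬(χ ∧ ψ) = ¬4/7 = 3/7
φ → ψ = 3/7 → 5/7 = 1
¬(χ ∧ ψ) → (φ → ψ) = 3/7 → 1 = 1
¬(¬(χ ∧ ψ) → (φ → ψ)) = ¬1 = 0
((¬χ ∨ (ψ ∨ (χ ∧ ψ))) ∧ ((¬χ → (ψ ∨ χ)) ∧ ¬ψ)) ∨ ¬(¬(χ ∧ ψ) → (φ → ψ)) = 2/7 ∨ 0 = 2/7
¬(((¬χ ∨ (ψ ∨ (χ ∧ ψ))) ∧ ((¬χ → (ψ ∨ χ)) ∧ ¬ψ)) ∨ ¬(¬(χ ∧ ψ) → (φ → ψ))) = ¬2/7 = 5/7

5/7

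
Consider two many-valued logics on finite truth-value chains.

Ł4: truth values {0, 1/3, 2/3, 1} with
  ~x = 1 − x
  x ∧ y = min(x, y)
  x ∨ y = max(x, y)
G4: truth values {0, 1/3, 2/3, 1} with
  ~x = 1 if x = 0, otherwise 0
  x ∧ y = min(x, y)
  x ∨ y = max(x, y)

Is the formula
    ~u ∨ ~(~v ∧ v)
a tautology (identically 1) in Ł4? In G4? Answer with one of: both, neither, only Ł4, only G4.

only G4

In Ł4: at u = 1/3, v = 1/3 the value is 2/3 — not a tautology.
In G4: every assignment gives 1 — tautology.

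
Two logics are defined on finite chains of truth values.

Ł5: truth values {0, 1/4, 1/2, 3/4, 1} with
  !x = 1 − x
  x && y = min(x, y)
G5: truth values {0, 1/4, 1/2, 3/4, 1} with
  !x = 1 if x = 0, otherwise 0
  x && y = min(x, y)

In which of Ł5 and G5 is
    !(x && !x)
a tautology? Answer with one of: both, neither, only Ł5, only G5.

only G5

In Ł5: at x = 1/4 the value is 3/4 — not a tautology.
In G5: every assignment gives 1 — tautology.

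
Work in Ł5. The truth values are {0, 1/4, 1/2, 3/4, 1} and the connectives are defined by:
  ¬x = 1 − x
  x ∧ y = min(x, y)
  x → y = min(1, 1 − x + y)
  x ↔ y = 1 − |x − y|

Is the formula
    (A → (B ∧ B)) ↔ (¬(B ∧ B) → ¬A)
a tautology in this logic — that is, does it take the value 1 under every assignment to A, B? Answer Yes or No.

At A = 1/4, B = 1/4, for instance:
B ∧ B = 1/4 ∧ 1/4 = 1/4
A → (B ∧ B) = 1/4 → 1/4 = 1
¬(B ∧ B) = ¬1/4 = 3/4
¬A = ¬1/4 = 3/4
¬(B ∧ B) → ¬A = 3/4 → 3/4 = 1
(A → (B ∧ B)) ↔ (¬(B ∧ B) → ¬A) = 1 ↔ 1 = 1
and checking the remaining 24 assignments likewise gives ≥ 1 in every case.

Yes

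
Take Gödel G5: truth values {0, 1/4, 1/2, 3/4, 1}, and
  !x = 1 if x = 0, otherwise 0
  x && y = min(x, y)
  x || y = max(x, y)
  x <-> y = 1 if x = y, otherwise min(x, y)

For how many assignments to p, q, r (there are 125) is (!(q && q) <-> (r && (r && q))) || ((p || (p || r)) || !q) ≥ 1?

value 1: 77 assignments (counts)
value 3/4: 24 assignments
value 1/2: 16 assignments
value 1/4: 8 assignments
So 77 of the 125 assignments meet the threshold.

77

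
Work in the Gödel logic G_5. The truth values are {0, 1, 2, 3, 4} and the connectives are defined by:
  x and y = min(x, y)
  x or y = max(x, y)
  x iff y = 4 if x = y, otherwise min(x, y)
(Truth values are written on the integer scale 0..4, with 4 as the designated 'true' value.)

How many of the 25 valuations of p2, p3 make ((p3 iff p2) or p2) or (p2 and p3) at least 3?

13

value 4: 9 assignments (counts)
value 3: 4 assignments (counts)
value 2: 4 assignments
value 1: 4 assignments
value 0: 4 assignments
So 13 of the 25 assignments meet the threshold.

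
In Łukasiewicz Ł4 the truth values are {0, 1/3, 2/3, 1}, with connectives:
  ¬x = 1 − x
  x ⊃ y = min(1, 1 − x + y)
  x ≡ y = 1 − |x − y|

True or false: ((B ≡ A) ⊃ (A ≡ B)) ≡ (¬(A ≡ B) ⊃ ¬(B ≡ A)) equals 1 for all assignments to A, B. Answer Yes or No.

A = 0, B = 0 ↦ 1
A = 0, B = 1/3 ↦ 1
A = 0, B = 2/3 ↦ 1
A = 0, B = 1 ↦ 1
A = 1/3, B = 0 ↦ 1
A = 1/3, B = 1/3 ↦ 1
A = 1/3, B = 2/3 ↦ 1
A = 1/3, B = 1 ↦ 1
A = 2/3, B = 0 ↦ 1
A = 2/3, B = 1/3 ↦ 1
A = 2/3, B = 2/3 ↦ 1
A = 2/3, B = 1 ↦ 1
A = 1, B = 0 ↦ 1
A = 1, B = 1/3 ↦ 1
A = 1, B = 2/3 ↦ 1
A = 1, B = 1 ↦ 1
Every assignment gives a value ≥ 1.

Yes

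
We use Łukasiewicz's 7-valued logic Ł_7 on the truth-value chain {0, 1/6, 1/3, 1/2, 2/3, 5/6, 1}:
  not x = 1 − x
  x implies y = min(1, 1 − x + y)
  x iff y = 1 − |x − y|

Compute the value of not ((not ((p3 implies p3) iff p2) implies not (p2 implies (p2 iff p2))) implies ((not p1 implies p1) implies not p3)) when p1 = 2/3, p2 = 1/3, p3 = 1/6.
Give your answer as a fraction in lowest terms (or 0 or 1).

p3 implies p3 = 1/6 implies 1/6 = 1
(p3 implies p3) iff p2 = 1 iff 1/3 = 1/3
not ((p3 implies p3) iff p2) = not 1/3 = 2/3
p2 iff p2 = 1/3 iff 1/3 = 1
p2 implies (p2 iff p2) = 1/3 implies 1 = 1
not (p2 implies (p2 iff p2)) = not 1 = 0
not ((p3 implies p3) iff p2) implies not (p2 implies (p2 iff p2)) = 2/3 implies 0 = 1/3
not p1 = not 2/3 = 1/3
not p1 implies p1 = 1/3 implies 2/3 = 1
not p3 = not 1/6 = 5/6
(not p1 implies p1) implies not p3 = 1 implies 5/6 = 5/6
(not ((p3 implies p3) iff p2) implies not (p2 implies (p2 iff p2))) implies ((not p1 implies p1) implies not p3) = 1/3 implies 5/6 = 1
not ((not ((p3 implies p3) iff p2) implies not (p2 implies (p2 iff p2))) implies ((not p1 implies p1) implies not p3)) = not 1 = 0

0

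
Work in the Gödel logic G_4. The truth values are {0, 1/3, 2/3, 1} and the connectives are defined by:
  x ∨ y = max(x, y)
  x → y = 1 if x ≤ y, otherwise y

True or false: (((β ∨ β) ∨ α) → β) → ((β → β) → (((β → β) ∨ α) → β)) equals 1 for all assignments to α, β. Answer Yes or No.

Counterexample: take α = 0, β = 0.
β ∨ β = 0 ∨ 0 = 0
(β ∨ β) ∨ α = 0 ∨ 0 = 0
((β ∨ β) ∨ α) → β = 0 → 0 = 1
β → β = 0 → 0 = 1
β → β = 0 → 0 = 1
(β → β) ∨ α = 1 ∨ 0 = 1
((β → β) ∨ α) → β = 1 → 0 = 0
(β → β) → (((β → β) ∨ α) → β) = 1 → 0 = 0
(((β ∨ β) ∨ α) → β) → ((β → β) → (((β → β) ∨ α) → β)) = 1 → 0 = 0
This gives 0 ≠ 1.

No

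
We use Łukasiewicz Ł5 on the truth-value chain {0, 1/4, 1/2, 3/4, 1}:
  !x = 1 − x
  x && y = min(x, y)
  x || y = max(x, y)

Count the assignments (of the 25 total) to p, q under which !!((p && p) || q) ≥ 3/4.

value 1: 9 assignments (counts)
value 3/4: 7 assignments (counts)
value 1/2: 5 assignments
value 1/4: 3 assignments
value 0: 1 assignment
So 16 of the 25 assignments meet the threshold.

16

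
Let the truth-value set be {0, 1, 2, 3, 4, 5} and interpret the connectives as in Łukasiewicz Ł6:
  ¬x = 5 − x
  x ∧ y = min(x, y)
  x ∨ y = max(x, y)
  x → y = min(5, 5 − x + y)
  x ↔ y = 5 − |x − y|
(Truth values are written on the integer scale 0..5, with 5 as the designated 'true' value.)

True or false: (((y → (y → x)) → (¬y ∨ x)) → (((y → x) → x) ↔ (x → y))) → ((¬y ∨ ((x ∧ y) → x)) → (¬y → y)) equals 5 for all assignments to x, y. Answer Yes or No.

Counterexample: take x = 1, y = 0.
y → x = 0 → 1 = 5
y → (y → x) = 0 → 5 = 5
¬y = ¬0 = 5
¬y ∨ x = 5 ∨ 1 = 5
(y → (y → x)) → (¬y ∨ x) = 5 → 5 = 5
y → x = 0 → 1 = 5
(y → x) → x = 5 → 1 = 1
x → y = 1 → 0 = 4
((y → x) → x) ↔ (x → y) = 1 ↔ 4 = 2
((y → (y → x)) → (¬y ∨ x)) → (((y → x) → x) ↔ (x → y)) = 5 → 2 = 2
¬y = ¬0 = 5
x ∧ y = 1 ∧ 0 = 0
(x ∧ y) → x = 0 → 1 = 5
¬y ∨ ((x ∧ y) → x) = 5 ∨ 5 = 5
¬y = ¬0 = 5
¬y → y = 5 → 0 = 0
(¬y ∨ ((x ∧ y) → x)) → (¬y → y) = 5 → 0 = 0
(((y → (y → x)) → (¬y ∨ x)) → (((y → x) → x) ↔ (x → y))) → ((¬y ∨ ((x ∧ y) → x)) → (¬y → y)) = 2 → 0 = 3
This gives 3 ≠ 5.

No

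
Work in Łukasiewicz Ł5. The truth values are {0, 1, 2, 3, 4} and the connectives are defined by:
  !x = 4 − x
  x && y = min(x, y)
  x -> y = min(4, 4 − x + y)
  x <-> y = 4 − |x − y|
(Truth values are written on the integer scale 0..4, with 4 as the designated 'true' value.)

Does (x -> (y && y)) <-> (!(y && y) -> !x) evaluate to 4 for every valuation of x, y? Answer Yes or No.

At x = 3, y = 4, for instance:
y && y = 4 && 4 = 4
x -> (y && y) = 3 -> 4 = 4
!(y && y) = !4 = 0
!x = !3 = 1
!(y && y) -> !x = 0 -> 1 = 4
(x -> (y && y)) <-> (!(y && y) -> !x) = 4 <-> 4 = 4
and checking the remaining 24 assignments likewise gives ≥ 4 in every case.

Yes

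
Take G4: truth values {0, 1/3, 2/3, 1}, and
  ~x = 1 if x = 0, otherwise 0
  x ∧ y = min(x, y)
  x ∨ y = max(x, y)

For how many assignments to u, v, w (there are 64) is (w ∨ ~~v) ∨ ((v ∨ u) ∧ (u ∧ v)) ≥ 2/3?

value 1: 52 assignments (counts)
value 2/3: 4 assignments (counts)
value 1/3: 4 assignments
value 0: 4 assignments
So 56 of the 64 assignments meet the threshold.

56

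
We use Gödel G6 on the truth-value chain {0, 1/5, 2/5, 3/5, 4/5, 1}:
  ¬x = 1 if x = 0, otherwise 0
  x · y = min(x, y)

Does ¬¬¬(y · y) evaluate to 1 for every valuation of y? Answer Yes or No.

Counterexample: take y = 1/5.
y · y = 1/5 · 1/5 = 1/5
¬(y · y) = ¬1/5 = 0
¬¬(y · y) = ¬0 = 1
¬¬¬(y · y) = ¬1 = 0
This gives 0 ≠ 1.

No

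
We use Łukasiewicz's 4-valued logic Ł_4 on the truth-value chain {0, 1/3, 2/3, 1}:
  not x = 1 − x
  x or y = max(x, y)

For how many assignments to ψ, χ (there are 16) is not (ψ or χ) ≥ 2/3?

4

ψ = 0, χ = 0 ↦ 1  ≥
ψ = 0, χ = 1/3 ↦ 2/3  ≥
ψ = 0, χ = 2/3 ↦ 1/3  <
ψ = 0, χ = 1 ↦ 0  <
ψ = 1/3, χ = 0 ↦ 2/3  ≥
ψ = 1/3, χ = 1/3 ↦ 2/3  ≥
ψ = 1/3, χ = 2/3 ↦ 1/3  <
ψ = 1/3, χ = 1 ↦ 0  <
ψ = 2/3, χ = 0 ↦ 1/3  <
ψ = 2/3, χ = 1/3 ↦ 1/3  <
ψ = 2/3, χ = 2/3 ↦ 1/3  <
ψ = 2/3, χ = 1 ↦ 0  <
ψ = 1, χ = 0 ↦ 0  <
ψ = 1, χ = 1/3 ↦ 0  <
ψ = 1, χ = 2/3 ↦ 0  <
ψ = 1, χ = 1 ↦ 0  <
So 4 of the 16 assignments meet the threshold.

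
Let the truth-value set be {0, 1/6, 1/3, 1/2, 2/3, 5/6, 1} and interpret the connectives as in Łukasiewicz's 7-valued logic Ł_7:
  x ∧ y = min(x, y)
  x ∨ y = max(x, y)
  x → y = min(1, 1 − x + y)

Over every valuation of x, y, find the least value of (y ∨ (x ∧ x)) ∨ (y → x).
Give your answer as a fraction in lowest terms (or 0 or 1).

1/2

Take x = 0, y = 1/2:
x ∧ x = 0 ∧ 0 = 0
y ∨ (x ∧ x) = 1/2 ∨ 0 = 1/2
y → x = 1/2 → 0 = 1/2
(y ∨ (x ∧ x)) ∨ (y → x) = 1/2 ∨ 1/2 = 1/2
No assignment yields a value below 1/2, so this is the minimum.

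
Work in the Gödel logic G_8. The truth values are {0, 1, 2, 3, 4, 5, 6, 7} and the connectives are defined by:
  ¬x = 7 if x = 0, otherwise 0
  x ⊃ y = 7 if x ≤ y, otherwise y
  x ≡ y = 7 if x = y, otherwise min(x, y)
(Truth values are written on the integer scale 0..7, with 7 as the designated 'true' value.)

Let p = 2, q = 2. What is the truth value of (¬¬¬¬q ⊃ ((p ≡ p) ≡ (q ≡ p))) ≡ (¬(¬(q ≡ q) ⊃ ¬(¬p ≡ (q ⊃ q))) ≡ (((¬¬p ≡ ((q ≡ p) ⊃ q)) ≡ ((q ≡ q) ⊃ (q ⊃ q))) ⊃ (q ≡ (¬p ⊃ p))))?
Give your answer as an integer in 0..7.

0

¬q = ¬2 = 0
¬¬q = ¬0 = 7
¬¬¬q = ¬7 = 0
¬¬¬¬q = ¬0 = 7
p ≡ p = 2 ≡ 2 = 7
q ≡ p = 2 ≡ 2 = 7
(p ≡ p) ≡ (q ≡ p) = 7 ≡ 7 = 7
¬¬¬¬q ⊃ ((p ≡ p) ≡ (q ≡ p)) = 7 ⊃ 7 = 7
q ≡ q = 2 ≡ 2 = 7
¬(q ≡ q) = ¬7 = 0
¬p = ¬2 = 0
q ⊃ q = 2 ⊃ 2 = 7
¬p ≡ (q ⊃ q) = 0 ≡ 7 = 0
¬(¬p ≡ (q ⊃ q)) = ¬0 = 7
¬(q ≡ q) ⊃ ¬(¬p ≡ (q ⊃ q)) = 0 ⊃ 7 = 7
¬(¬(q ≡ q) ⊃ ¬(¬p ≡ (q ⊃ q))) = ¬7 = 0
¬p = ¬2 = 0
¬¬p = ¬0 = 7
q ≡ p = 2 ≡ 2 = 7
(q ≡ p) ⊃ q = 7 ⊃ 2 = 2
¬¬p ≡ ((q ≡ p) ⊃ q) = 7 ≡ 2 = 2
q ≡ q = 2 ≡ 2 = 7
q ⊃ q = 2 ⊃ 2 = 7
(q ≡ q) ⊃ (q ⊃ q) = 7 ⊃ 7 = 7
(¬¬p ≡ ((q ≡ p) ⊃ q)) ≡ ((q ≡ q) ⊃ (q ⊃ q)) = 2 ≡ 7 = 2
¬p = ¬2 = 0
¬p ⊃ p = 0 ⊃ 2 = 7
q ≡ (¬p ⊃ p) = 2 ≡ 7 = 2
((¬¬p ≡ ((q ≡ p) ⊃ q)) ≡ ((q ≡ q) ⊃ (q ⊃ q))) ⊃ (q ≡ (¬p ⊃ p)) = 2 ⊃ 2 = 7
¬(¬(q ≡ q) ⊃ ¬(¬p ≡ (q ⊃ q))) ≡ (((¬¬p ≡ ((q ≡ p) ⊃ q)) ≡ ((q ≡ q) ⊃ (q ⊃ q))) ⊃ (q ≡ (¬p ⊃ p))) = 0 ≡ 7 = 0
(¬¬¬¬q ⊃ ((p ≡ p) ≡ (q ≡ p))) ≡ (¬(¬(q ≡ q) ⊃ ¬(¬p ≡ (q ⊃ q))) ≡ (((¬¬p ≡ ((q ≡ p) ⊃ q)) ≡ ((q ≡ q) ⊃ (q ⊃ q))) ⊃ (q ≡ (¬p ⊃ p)))) = 7 ≡ 0 = 0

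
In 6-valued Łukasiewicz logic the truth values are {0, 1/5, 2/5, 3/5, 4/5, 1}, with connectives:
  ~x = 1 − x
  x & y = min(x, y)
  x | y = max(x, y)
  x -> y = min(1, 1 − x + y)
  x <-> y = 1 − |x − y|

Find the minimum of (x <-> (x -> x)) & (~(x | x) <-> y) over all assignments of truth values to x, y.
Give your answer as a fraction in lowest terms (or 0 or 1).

Take x = 0, y = 0:
x -> x = 0 -> 0 = 1
x <-> (x -> x) = 0 <-> 1 = 0
x | x = 0 | 0 = 0
~(x | x) = ~0 = 1
~(x | x) <-> y = 1 <-> 0 = 0
(x <-> (x -> x)) & (~(x | x) <-> y) = 0 & 0 = 0
No assignment yields a value below 0, so this is the minimum.

0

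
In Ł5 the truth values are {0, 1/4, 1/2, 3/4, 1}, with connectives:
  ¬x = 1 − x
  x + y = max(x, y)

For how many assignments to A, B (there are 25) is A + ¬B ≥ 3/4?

16

value 1: 9 assignments (counts)
value 3/4: 7 assignments (counts)
value 1/2: 5 assignments
value 1/4: 3 assignments
value 0: 1 assignment
So 16 of the 25 assignments meet the threshold.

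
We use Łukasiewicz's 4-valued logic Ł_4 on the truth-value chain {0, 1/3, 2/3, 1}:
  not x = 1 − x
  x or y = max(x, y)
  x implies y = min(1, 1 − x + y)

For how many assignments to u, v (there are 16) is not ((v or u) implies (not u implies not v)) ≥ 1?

1

u = 0, v = 0 ↦ 0  <
u = 0, v = 1/3 ↦ 0  <
u = 0, v = 2/3 ↦ 1/3  <
u = 0, v = 1 ↦ 1  ≥
u = 1/3, v = 0 ↦ 0  <
u = 1/3, v = 1/3 ↦ 0  <
u = 1/3, v = 2/3 ↦ 0  <
u = 1/3, v = 1 ↦ 2/3  <
u = 2/3, v = 0 ↦ 0  <
u = 2/3, v = 1/3 ↦ 0  <
u = 2/3, v = 2/3 ↦ 0  <
u = 2/3, v = 1 ↦ 1/3  <
u = 1, v = 0 ↦ 0  <
u = 1, v = 1/3 ↦ 0  <
u = 1, v = 2/3 ↦ 0  <
u = 1, v = 1 ↦ 0  <
So 1 of the 16 assignments meets the threshold.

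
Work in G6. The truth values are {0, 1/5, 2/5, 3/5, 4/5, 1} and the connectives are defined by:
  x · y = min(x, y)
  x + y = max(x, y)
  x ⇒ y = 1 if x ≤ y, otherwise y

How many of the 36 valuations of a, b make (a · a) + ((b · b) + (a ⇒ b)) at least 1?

value 1: 26 assignments (counts)
value 4/5: 4 assignments
value 3/5: 3 assignments
value 2/5: 2 assignments
value 1/5: 1 assignment
So 26 of the 36 assignments meet the threshold.

26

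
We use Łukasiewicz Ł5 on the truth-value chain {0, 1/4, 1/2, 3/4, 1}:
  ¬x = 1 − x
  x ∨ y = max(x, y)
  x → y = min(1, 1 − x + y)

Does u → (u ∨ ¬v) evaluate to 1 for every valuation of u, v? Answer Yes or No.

Yes

At u = 1/4, v = 3/4, for instance:
¬v = ¬3/4 = 1/4
u ∨ ¬v = 1/4 ∨ 1/4 = 1/4
u → (u ∨ ¬v) = 1/4 → 1/4 = 1
and checking the remaining 24 assignments likewise gives ≥ 1 in every case.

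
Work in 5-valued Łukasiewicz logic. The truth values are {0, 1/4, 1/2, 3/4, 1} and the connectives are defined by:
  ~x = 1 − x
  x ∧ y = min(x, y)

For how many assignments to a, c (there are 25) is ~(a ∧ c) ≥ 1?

9

value 1: 9 assignments (counts)
value 3/4: 7 assignments
value 1/2: 5 assignments
value 1/4: 3 assignments
value 0: 1 assignment
So 9 of the 25 assignments meet the threshold.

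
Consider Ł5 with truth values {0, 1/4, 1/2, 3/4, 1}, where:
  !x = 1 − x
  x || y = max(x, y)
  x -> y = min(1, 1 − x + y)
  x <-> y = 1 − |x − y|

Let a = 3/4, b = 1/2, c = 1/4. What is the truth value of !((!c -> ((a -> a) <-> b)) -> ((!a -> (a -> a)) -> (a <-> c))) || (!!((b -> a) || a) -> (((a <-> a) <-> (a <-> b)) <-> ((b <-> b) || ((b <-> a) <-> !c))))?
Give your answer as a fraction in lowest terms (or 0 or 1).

!c = !1/4 = 3/4
a -> a = 3/4 -> 3/4 = 1
(a -> a) <-> b = 1 <-> 1/2 = 1/2
!c -> ((a -> a) <-> b) = 3/4 -> 1/2 = 3/4
!a = !3/4 = 1/4
a -> a = 3/4 -> 3/4 = 1
!a -> (a -> a) = 1/4 -> 1 = 1
a <-> c = 3/4 <-> 1/4 = 1/2
(!a -> (a -> a)) -> (a <-> c) = 1 -> 1/2 = 1/2
(!c -> ((a -> a) <-> b)) -> ((!a -> (a -> a)) -> (a <-> c)) = 3/4 -> 1/2 = 3/4
!((!c -> ((a -> a) <-> b)) -> ((!a -> (a -> a)) -> (a <-> c))) = !3/4 = 1/4
b -> a = 1/2 -> 3/4 = 1
(b -> a) || a = 1 || 3/4 = 1
!((b -> a) || a) = !1 = 0
!!((b -> a) || a) = !0 = 1
a <-> a = 3/4 <-> 3/4 = 1
a <-> b = 3/4 <-> 1/2 = 3/4
(a <-> a) <-> (a <-> b) = 1 <-> 3/4 = 3/4
b <-> b = 1/2 <-> 1/2 = 1
b <-> a = 1/2 <-> 3/4 = 3/4
!c = !1/4 = 3/4
(b <-> a) <-> !c = 3/4 <-> 3/4 = 1
(b <-> b) || ((b <-> a) <-> !c) = 1 || 1 = 1
((a <-> a) <-> (a <-> b)) <-> ((b <-> b) || ((b <-> a) <-> !c)) = 3/4 <-> 1 = 3/4
!!((b -> a) || a) -> (((a <-> a) <-> (a <-> b)) <-> ((b <-> b) || ((b <-> a) <-> !c))) = 1 -> 3/4 = 3/4
!((!c -> ((a -> a) <-> b)) -> ((!a -> (a -> a)) -> (a <-> c))) || (!!((b -> a) || a) -> (((a <-> a) <-> (a <-> b)) <-> ((b <-> b) || ((b <-> a) <-> !c)))) = 1/4 || 3/4 = 3/4

3/4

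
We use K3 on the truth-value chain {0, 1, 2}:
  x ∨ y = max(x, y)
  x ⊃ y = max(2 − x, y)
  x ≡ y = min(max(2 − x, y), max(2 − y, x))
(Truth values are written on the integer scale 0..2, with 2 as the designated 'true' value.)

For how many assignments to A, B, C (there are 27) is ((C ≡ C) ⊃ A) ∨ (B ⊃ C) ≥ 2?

value 2: 19 assignments (counts)
value 1: 7 assignments
value 0: 1 assignment
So 19 of the 27 assignments meet the threshold.

19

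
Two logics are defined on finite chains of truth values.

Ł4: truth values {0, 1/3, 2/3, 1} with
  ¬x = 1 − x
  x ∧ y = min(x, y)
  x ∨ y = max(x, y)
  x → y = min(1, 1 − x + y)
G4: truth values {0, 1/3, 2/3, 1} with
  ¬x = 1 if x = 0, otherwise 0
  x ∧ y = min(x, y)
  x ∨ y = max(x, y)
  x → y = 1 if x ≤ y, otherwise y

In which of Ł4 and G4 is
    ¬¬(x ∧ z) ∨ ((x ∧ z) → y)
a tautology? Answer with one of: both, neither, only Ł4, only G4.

only G4

In Ł4: at x = 1/3, y = 0, z = 1/3 the value is 2/3 — not a tautology.
In G4: every assignment gives 1 — tautology.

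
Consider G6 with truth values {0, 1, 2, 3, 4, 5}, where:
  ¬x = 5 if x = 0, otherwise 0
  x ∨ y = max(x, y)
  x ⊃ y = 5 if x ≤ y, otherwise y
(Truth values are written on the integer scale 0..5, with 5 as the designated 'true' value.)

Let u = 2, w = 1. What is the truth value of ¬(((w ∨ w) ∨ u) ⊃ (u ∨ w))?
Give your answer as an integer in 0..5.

w ∨ w = 1 ∨ 1 = 1
(w ∨ w) ∨ u = 1 ∨ 2 = 2
u ∨ w = 2 ∨ 1 = 2
((w ∨ w) ∨ u) ⊃ (u ∨ w) = 2 ⊃ 2 = 5
¬(((w ∨ w) ∨ u) ⊃ (u ∨ w)) = ¬5 = 0

0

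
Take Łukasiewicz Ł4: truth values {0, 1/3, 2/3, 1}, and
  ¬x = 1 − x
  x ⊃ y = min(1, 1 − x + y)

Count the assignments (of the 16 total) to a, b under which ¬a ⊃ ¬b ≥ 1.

a = 0, b = 0 ↦ 1  ≥
a = 0, b = 1/3 ↦ 2/3  <
a = 0, b = 2/3 ↦ 1/3  <
a = 0, b = 1 ↦ 0  <
a = 1/3, b = 0 ↦ 1  ≥
a = 1/3, b = 1/3 ↦ 1  ≥
a = 1/3, b = 2/3 ↦ 2/3  <
a = 1/3, b = 1 ↦ 1/3  <
a = 2/3, b = 0 ↦ 1  ≥
a = 2/3, b = 1/3 ↦ 1  ≥
a = 2/3, b = 2/3 ↦ 1  ≥
a = 2/3, b = 1 ↦ 2/3  <
a = 1, b = 0 ↦ 1  ≥
a = 1, b = 1/3 ↦ 1  ≥
a = 1, b = 2/3 ↦ 1  ≥
a = 1, b = 1 ↦ 1  ≥
So 10 of the 16 assignments meet the threshold.

10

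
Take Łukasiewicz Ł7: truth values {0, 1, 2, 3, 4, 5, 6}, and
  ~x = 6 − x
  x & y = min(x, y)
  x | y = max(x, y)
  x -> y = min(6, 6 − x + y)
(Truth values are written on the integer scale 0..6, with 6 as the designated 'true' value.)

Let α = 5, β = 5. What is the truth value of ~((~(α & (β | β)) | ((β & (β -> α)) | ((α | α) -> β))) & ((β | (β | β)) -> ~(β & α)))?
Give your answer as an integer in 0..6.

β | β = 5 | 5 = 5
α & (β | β) = 5 & 5 = 5
~(α & (β | β)) = ~5 = 1
β -> α = 5 -> 5 = 6
β & (β -> α) = 5 & 6 = 5
α | α = 5 | 5 = 5
(α | α) -> β = 5 -> 5 = 6
(β & (β -> α)) | ((α | α) -> β) = 5 | 6 = 6
~(α & (β | β)) | ((β & (β -> α)) | ((α | α) -> β)) = 1 | 6 = 6
β | β = 5 | 5 = 5
β | (β | β) = 5 | 5 = 5
β & α = 5 & 5 = 5
~(β & α) = ~5 = 1
(β | (β | β)) -> ~(β & α) = 5 -> 1 = 2
(~(α & (β | β)) | ((β & (β -> α)) | ((α | α) -> β))) & ((β | (β | β)) -> ~(β & α)) = 6 & 2 = 2
~((~(α & (β | β)) | ((β & (β -> α)) | ((α | α) -> β))) & ((β | (β | β)) -> ~(β & α))) = ~2 = 4

4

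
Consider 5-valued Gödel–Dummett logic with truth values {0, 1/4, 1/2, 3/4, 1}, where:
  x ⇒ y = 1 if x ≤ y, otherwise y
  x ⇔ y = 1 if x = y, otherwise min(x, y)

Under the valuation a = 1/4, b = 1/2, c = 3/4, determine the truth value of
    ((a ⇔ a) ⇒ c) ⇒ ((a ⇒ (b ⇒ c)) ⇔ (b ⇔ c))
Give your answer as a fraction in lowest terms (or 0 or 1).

1/2

a ⇔ a = 1/4 ⇔ 1/4 = 1
(a ⇔ a) ⇒ c = 1 ⇒ 3/4 = 3/4
b ⇒ c = 1/2 ⇒ 3/4 = 1
a ⇒ (b ⇒ c) = 1/4 ⇒ 1 = 1
b ⇔ c = 1/2 ⇔ 3/4 = 1/2
(a ⇒ (b ⇒ c)) ⇔ (b ⇔ c) = 1 ⇔ 1/2 = 1/2
((a ⇔ a) ⇒ c) ⇒ ((a ⇒ (b ⇒ c)) ⇔ (b ⇔ c)) = 3/4 ⇒ 1/2 = 1/2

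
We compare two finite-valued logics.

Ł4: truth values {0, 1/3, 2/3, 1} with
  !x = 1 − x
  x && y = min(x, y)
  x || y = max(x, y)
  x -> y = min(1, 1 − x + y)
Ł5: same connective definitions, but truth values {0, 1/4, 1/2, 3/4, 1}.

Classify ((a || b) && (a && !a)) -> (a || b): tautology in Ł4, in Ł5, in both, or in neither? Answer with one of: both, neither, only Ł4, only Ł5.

In Ł4: every assignment gives 1 — tautology.
In Ł5: every assignment gives 1 — tautology.

both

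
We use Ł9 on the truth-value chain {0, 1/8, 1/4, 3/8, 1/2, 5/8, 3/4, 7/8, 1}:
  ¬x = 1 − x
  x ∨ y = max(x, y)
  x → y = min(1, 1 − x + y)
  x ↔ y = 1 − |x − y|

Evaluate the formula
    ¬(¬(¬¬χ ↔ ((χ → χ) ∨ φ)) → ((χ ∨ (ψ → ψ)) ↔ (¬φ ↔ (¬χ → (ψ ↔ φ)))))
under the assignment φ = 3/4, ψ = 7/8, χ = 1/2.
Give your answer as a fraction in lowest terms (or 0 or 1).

¬χ = ¬1/2 = 1/2
¬¬χ = ¬1/2 = 1/2
χ → χ = 1/2 → 1/2 = 1
(χ → χ) ∨ φ = 1 ∨ 3/4 = 1
¬¬χ ↔ ((χ → χ) ∨ φ) = 1/2 ↔ 1 = 1/2
¬(¬¬χ ↔ ((χ → χ) ∨ φ)) = ¬1/2 = 1/2
ψ → ψ = 7/8 → 7/8 = 1
χ ∨ (ψ → ψ) = 1/2 ∨ 1 = 1
¬φ = ¬3/4 = 1/4
¬χ = ¬1/2 = 1/2
ψ ↔ φ = 7/8 ↔ 3/4 = 7/8
¬χ → (ψ ↔ φ) = 1/2 → 7/8 = 1
¬φ ↔ (¬χ → (ψ ↔ φ)) = 1/4 ↔ 1 = 1/4
(χ ∨ (ψ → ψ)) ↔ (¬φ ↔ (¬χ → (ψ ↔ φ))) = 1 ↔ 1/4 = 1/4
¬(¬¬χ ↔ ((χ → χ) ∨ φ)) → ((χ ∨ (ψ → ψ)) ↔ (¬φ ↔ (¬χ → (ψ ↔ φ)))) = 1/2 → 1/4 = 3/4
¬(¬(¬¬χ ↔ ((χ → χ) ∨ φ)) → ((χ ∨ (ψ → ψ)) ↔ (¬φ ↔ (¬χ → (ψ ↔ φ))))) = ¬3/4 = 1/4

1/4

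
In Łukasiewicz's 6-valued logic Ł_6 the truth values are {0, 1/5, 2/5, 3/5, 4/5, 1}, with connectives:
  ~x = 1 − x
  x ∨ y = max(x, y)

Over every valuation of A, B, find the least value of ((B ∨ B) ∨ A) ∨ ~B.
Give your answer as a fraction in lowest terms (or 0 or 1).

3/5

Take A = 0, B = 2/5:
B ∨ B = 2/5 ∨ 2/5 = 2/5
(B ∨ B) ∨ A = 2/5 ∨ 0 = 2/5
~B = ~2/5 = 3/5
((B ∨ B) ∨ A) ∨ ~B = 2/5 ∨ 3/5 = 3/5
No assignment yields a value below 3/5, so this is the minimum.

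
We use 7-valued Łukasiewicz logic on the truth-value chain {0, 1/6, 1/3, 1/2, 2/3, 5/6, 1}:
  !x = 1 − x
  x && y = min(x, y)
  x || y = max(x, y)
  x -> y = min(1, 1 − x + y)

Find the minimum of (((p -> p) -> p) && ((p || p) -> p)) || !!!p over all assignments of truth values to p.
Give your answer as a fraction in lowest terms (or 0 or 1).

1/2

Take p = 1/2:
p -> p = 1/2 -> 1/2 = 1
(p -> p) -> p = 1 -> 1/2 = 1/2
p || p = 1/2 || 1/2 = 1/2
(p || p) -> p = 1/2 -> 1/2 = 1
((p -> p) -> p) && ((p || p) -> p) = 1/2 && 1 = 1/2
!p = !1/2 = 1/2
!!p = !1/2 = 1/2
!!!p = !1/2 = 1/2
(((p -> p) -> p) && ((p || p) -> p)) || !!!p = 1/2 || 1/2 = 1/2
No assignment yields a value below 1/2, so this is the minimum.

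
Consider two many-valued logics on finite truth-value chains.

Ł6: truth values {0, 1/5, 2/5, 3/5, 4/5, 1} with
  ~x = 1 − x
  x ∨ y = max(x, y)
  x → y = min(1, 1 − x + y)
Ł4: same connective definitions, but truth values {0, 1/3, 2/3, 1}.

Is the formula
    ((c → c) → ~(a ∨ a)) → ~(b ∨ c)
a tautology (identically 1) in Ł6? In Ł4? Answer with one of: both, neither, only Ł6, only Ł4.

In Ł6: at a = 0, b = 0, c = 1/5 the value is 4/5 — not a tautology.
In Ł4: at a = 0, b = 0, c = 1/3 the value is 2/3 — not a tautology.

neither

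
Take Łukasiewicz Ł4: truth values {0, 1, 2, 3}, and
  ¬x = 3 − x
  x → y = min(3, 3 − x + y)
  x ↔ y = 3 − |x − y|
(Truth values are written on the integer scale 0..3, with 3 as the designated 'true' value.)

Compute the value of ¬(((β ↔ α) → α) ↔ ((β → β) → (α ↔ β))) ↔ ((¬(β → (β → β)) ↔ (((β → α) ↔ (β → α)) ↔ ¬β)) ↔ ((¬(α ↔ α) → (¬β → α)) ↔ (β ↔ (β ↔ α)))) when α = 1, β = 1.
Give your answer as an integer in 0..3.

β ↔ α = 1 ↔ 1 = 3
(β ↔ α) → α = 3 → 1 = 1
β → β = 1 → 1 = 3
α ↔ β = 1 ↔ 1 = 3
(β → β) → (α ↔ β) = 3 → 3 = 3
((β ↔ α) → α) ↔ ((β → β) → (α ↔ β)) = 1 ↔ 3 = 1
¬(((β ↔ α) → α) ↔ ((β → β) → (α ↔ β))) = ¬1 = 2
β → β = 1 → 1 = 3
β → (β → β) = 1 → 3 = 3
¬(β → (β → β)) = ¬3 = 0
β → α = 1 → 1 = 3
β → α = 1 → 1 = 3
(β → α) ↔ (β → α) = 3 ↔ 3 = 3
¬β = ¬1 = 2
((β → α) ↔ (β → α)) ↔ ¬β = 3 ↔ 2 = 2
¬(β → (β → β)) ↔ (((β → α) ↔ (β → α)) ↔ ¬β) = 0 ↔ 2 = 1
α ↔ α = 1 ↔ 1 = 3
¬(α ↔ α) = ¬3 = 0
¬β = ¬1 = 2
¬β → α = 2 → 1 = 2
¬(α ↔ α) → (¬β → α) = 0 → 2 = 3
β ↔ α = 1 ↔ 1 = 3
β ↔ (β ↔ α) = 1 ↔ 3 = 1
(¬(α ↔ α) → (¬β → α)) ↔ (β ↔ (β ↔ α)) = 3 ↔ 1 = 1
(¬(β → (β → β)) ↔ (((β → α) ↔ (β → α)) ↔ ¬β)) ↔ ((¬(α ↔ α) → (¬β → α)) ↔ (β ↔ (β ↔ α))) = 1 ↔ 1 = 3
¬(((β ↔ α) → α) ↔ ((β → β) → (α ↔ β))) ↔ ((¬(β → (β → β)) ↔ (((β → α) ↔ (β → α)) ↔ ¬β)) ↔ ((¬(α ↔ α) → (¬β → α)) ↔ (β ↔ (β ↔ α)))) = 2 ↔ 3 = 2

2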